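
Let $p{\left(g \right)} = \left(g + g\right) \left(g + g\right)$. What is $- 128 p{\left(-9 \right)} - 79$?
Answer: $-41551$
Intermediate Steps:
$p{\left(g \right)} = 4 g^{2}$ ($p{\left(g \right)} = 2 g 2 g = 4 g^{2}$)
$- 128 p{\left(-9 \right)} - 79 = - 128 \cdot 4 \left(-9\right)^{2} - 79 = - 128 \cdot 4 \cdot 81 - 79 = \left(-128\right) 324 - 79 = -41472 - 79 = -41551$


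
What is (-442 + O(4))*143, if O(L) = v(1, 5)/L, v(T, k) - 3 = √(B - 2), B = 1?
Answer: -252395/4 + 143*I/4 ≈ -63099.0 + 35.75*I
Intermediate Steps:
v(T, k) = 3 + I (v(T, k) = 3 + √(1 - 2) = 3 + √(-1) = 3 + I)
O(L) = (3 + I)/L
(-442 + O(4))*143 = (-442 + (3 + I)/4)*143 = (-442 + (¾ + I/4))*143 = (-1765/4 + I/4)*143 = -252395/4 + 143*I/4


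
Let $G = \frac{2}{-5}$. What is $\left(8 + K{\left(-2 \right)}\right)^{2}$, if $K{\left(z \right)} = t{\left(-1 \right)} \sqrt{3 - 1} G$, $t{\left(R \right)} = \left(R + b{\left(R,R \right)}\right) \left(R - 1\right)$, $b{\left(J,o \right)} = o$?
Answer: $\frac{1728}{25} - \frac{128 \sqrt{2}}{5} \approx 32.916$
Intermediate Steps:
$G = - \frac{2}{5}$ ($G = 2 \left(- \frac{1}{5}\right) = - \frac{2}{5} \approx -0.4$)
$t{\left(R \right)} = 2 R \left(-1 + R\right)$ ($t{\left(R \right)} = \left(R + R\right) \left(R - 1\right) = 2 R \left(-1 + R\right)$)
$K{\left(z \right)} = - \frac{8 \sqrt{2}}{5}$ ($K{\left(z \right)} = 2 \left(-1\right) \left(-1 - 1\right) \sqrt{3 - 1} \left(- \frac{2}{5}\right) = 2 \left(-1\right) \left(-2\right) \sqrt{2} \left(- \frac{2}{5}\right) = 4 \sqrt{2} \left(- \frac{2}{5}\right) = - \frac{8 \sqrt{2}}{5}$)
$\left(8 + K{\left(-2 \right)}\right)^{2} = \left(8 - \frac{8 \sqrt{2}}{5}\right)^{2}$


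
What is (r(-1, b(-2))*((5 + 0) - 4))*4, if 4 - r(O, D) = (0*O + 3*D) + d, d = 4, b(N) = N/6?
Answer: 4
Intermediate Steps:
b(N) = N/6 (b(N) = N*(⅙) = N/6)
r(O, D) = -3*D (r(O, D) = 4 - ((0*O + 3*D) + 4) = 4 - ((0 + 3*D) + 4) = 4 - (3*D + 4) = 4 - (4 + 3*D) = 4 + (-4 - 3*D) = -3*D)
(r(-1, b(-2))*((5 + 0) - 4))*4 = ((-(-2)/2)*((5 + 0) - 4))*4 = ((-3*(-⅓))*(5 - 4))*4 = (1*1)*4 = 1*4 = 4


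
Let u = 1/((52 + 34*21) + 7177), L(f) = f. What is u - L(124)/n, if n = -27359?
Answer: 1012291/217312537 ≈ 0.0046582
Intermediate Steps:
u = 1/7943 (u = 1/((52 + 714) + 7177) = 1/(766 + 7177) = 1/7943 ≈ 0.00012590)
u - L(124)/n = 1/7943 - 124/(-27359) = 1/7943 - 124*(-1)/27359 = 1/7943 - 1*(-124/27359) = 1/7943 + 124/27359 = 1012291/217312537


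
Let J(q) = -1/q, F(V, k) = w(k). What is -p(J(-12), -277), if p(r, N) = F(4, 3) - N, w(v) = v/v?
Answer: -278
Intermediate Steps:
w(v) = 1
F(V, k) = 1
p(r, N) = 1 - N
-p(J(-12), -277) = -(1 - 1*(-277)) = -(1 + 277) = -1*278 = -278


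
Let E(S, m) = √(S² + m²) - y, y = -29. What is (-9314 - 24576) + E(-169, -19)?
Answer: -33861 + √28922 ≈ -33691.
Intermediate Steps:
E(S, m) = 29 + √(S² + m²) (E(S, m) = √(S² + m²) - 1*(-29) = √(S² + m²) + 29 = 29 + √(S² + m²))
(-9314 - 24576) + E(-169, -19) = (-9314 - 24576) + (29 + √((-169)² + (-19)²)) = -33890 + (29 + √(28561 + 361)) = -33890 + (29 + √28922) = -33861 + √28922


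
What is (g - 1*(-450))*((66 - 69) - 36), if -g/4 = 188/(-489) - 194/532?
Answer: -382999916/21679 ≈ -17667.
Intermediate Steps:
g = 194882/65037 (g = -4*(188/(-489) - 194/532) = -4*(188*(-1/489) - 194*1/532) = -4*(-188/489 - 97/266) = -4*(-97441/130074) = 194882/65037 ≈ 2.9965)
(g - 1*(-450))*((66 - 69) - 36) = (194882/65037 - 1*(-450))*((66 - 69) - 36) = (194882/65037 + 450)*(-3 - 36) = (29461532/65037)*(-39) = -382999916/21679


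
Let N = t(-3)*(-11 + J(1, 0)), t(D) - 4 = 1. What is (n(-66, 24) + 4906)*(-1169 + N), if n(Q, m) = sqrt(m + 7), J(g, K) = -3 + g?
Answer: -6054004 - 1234*sqrt(31) ≈ -6.0609e+6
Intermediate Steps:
n(Q, m) = sqrt(7 + m)
t(D) = 5 (t(D) = 4 + 1 = 5)
N = -65 (N = 5*(-11 + (-3 + 1)) = 5*(-11 - 2) = 5*(-13) = -65)
(n(-66, 24) + 4906)*(-1169 + N) = (sqrt(7 + 24) + 4906)*(-1169 - 65) = (sqrt(31) + 4906)*(-1234) = (4906 + sqrt(31))*(-1234) = -6054004 - 1234*sqrt(31)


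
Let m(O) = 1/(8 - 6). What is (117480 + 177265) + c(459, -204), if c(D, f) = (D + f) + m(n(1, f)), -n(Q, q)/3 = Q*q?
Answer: 590001/2 ≈ 2.9500e+5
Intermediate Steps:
n(Q, q) = -3*Q*q
m(O) = ½ (m(O) = 1/2 = ½)
c(D, f) = ½ + D + f (c(D, f) = (D + f) + ½ = ½ + D + f)
(117480 + 177265) + c(459, -204) = (117480 + 177265) + (½ + 459 - 204) = 294745 + 511/2 = 590001/2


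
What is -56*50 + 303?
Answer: -2497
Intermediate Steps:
-56*50 + 303 = -2800 + 303 = -2497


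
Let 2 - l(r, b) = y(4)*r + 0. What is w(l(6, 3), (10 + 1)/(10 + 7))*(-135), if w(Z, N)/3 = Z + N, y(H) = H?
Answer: 147015/17 ≈ 8647.9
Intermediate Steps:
l(r, b) = 2 - 4*r (l(r, b) = 2 - (4*r + 0) = 2 - 4*r)
w(Z, N) = 3*N + 3*Z (w(Z, N) = 3*(Z + N) = 3*(N + Z) = 3*N + 3*Z)
w(l(6, 3), (10 + 1)/(10 + 7))*(-135) = (3*((10 + 1)/(10 + 7)) + 3*(2 - 4*6))*(-135) = (3*(11/17) + 3*(2 - 24))*(-135) = (3*(11*(1/17)) + 3*(-22))*(-135) = (3*(11/17) - 66)*(-135) = (33/17 - 66)*(-135) = -1089/17*(-135) = 147015/17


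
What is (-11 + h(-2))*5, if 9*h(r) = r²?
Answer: -475/9 ≈ -52.778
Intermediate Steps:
h(r) = r²/9
(-11 + h(-2))*5 = (-11 + (⅑)*(-2)²)*5 = (-11 + (⅑)*4)*5 = (-11 + 4/9)*5 = -95/9*5 = -475/9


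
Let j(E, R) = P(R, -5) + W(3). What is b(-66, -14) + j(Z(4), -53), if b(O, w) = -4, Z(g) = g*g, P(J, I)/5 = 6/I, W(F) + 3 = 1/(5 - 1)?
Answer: -51/4 ≈ -12.750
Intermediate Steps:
W(F) = -11/4 (W(F) = -3 + 1/(5 - 1) = -3 + 1/4 = -3 + ¼ = -11/4)
P(J, I) = 30/I (P(J, I) = 5*(6/I) = 30/I)
Z(g) = g²
j(E, R) = -35/4 (j(E, R) = 30/(-5) - 11/4 = 30*(-⅕) - 11/4 = -6 - 11/4 = -35/4)
b(-66, -14) + j(Z(4), -53) = -4 - 35/4 = -51/4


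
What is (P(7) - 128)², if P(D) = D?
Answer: 14641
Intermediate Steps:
(P(7) - 128)² = (7 - 128)² = (-121)² = 14641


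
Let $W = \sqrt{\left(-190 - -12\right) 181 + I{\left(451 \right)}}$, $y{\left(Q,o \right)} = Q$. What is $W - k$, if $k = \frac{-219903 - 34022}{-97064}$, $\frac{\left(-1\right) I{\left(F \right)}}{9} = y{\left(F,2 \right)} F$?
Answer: $- \frac{253925}{97064} + i \sqrt{1862827} \approx -2.6161 + 1364.9 i$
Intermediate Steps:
$I{\left(F \right)} = - 9 F^{2}$ ($I{\left(F \right)} = - 9 F F = - 9 F^{2}$)
$k = \frac{253925}{97064}$ ($k = \left(-253925\right) \left(- \frac{1}{97064}\right) = \frac{253925}{97064} \approx 2.6161$)
$W = i \sqrt{1862827}$ ($W = \sqrt{\left(-190 - -12\right) 181 - 9 \cdot 451^{2}} = \sqrt{\left(-190 + 12\right) 181 - 1830609} = \sqrt{\left(-178\right) 181 - 1830609} = \sqrt{-32218 - 1830609} = \sqrt{-1862827} = i \sqrt{1862827} \approx 1364.9 i$)
$W - k = i \sqrt{1862827} - \frac{253925}{97064} = - \frac{253925}{97064} + i \sqrt{1862827}$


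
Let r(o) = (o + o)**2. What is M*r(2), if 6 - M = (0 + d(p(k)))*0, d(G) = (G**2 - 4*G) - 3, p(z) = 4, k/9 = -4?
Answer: 96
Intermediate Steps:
k = -36 (k = 9*(-4) = -36)
r(o) = 4*o**2 (r(o) = (2*o)**2 = 4*o**2)
d(G) = -3 + G**2 - 4*G
M = 6 (M = 6 - (0 + (-3 + 4**2 - 4*4))*0 = 6 - (0 + (-3 + 16 - 16))*0 = 6 - (0 - 3)*0 = 6 - (-3)*0 = 6 - 1*0 = 6 + 0 = 6)
M*r(2) = 6*(4*2**2) = 6*(4*4) = 6*16 = 96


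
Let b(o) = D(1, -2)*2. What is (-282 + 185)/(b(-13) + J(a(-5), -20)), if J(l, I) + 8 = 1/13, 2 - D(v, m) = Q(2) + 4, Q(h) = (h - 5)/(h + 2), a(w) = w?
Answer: 2522/271 ≈ 9.3063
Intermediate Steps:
Q(h) = (-5 + h)/(2 + h)
D(v, m) = -5/4 (D(v, m) = 2 - ((-5 + 2)/(2 + 2) + 4) = 2 - (-3/4 + 4) = 2 - ((¼)*(-3) + 4) = 2 - (-¾ + 4) = 2 - 1*13/4 = 2 - 13/4 = -5/4)
J(l, I) = -103/13 (J(l, I) = -8 + 1/13 = -103/13)
b(o) = -5/2 (b(o) = -5/4*2 = -5/2)
(-282 + 185)/(b(-13) + J(a(-5), -20)) = (-282 + 185)/(-5/2 - 103/13) = -97/(-271/26) = -97*(-26/271) = 2522/271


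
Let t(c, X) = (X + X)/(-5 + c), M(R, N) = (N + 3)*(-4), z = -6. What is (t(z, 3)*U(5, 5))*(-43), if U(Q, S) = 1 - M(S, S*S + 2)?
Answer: 2838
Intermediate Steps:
M(R, N) = -12 - 4*N (M(R, N) = (3 + N)*(-4) = -12 - 4*N)
U(Q, S) = 21 + 4*S² (U(Q, S) = 1 - (-12 - 4*(S*S + 2)) = 1 - (-12 - 4*(S² + 2)) = 1 - (-12 - 4*(2 + S²)) = 1 - (-12 + (-8 - 4*S²)) = 1 - (-20 - 4*S²) = 1 + (20 + 4*S²) = 21 + 4*S²)
t(c, X) = 2*X/(-5 + c) (t(c, X) = (2*X)/(-5 + c) = 2*X/(-5 + c))
(t(z, 3)*U(5, 5))*(-43) = ((2*3/(-5 - 6))*(21 + 4*5²))*(-43) = ((2*3/(-11))*(21 + 4*25))*(-43) = ((2*3*(-1/11))*(21 + 100))*(-43) = -6/11*121*(-43) = -66*(-43) = 2838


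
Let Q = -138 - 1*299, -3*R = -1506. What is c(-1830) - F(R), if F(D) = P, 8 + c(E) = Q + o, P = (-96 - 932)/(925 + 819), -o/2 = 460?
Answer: -594883/436 ≈ -1364.4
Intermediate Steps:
R = 502 (R = -⅓*(-1506) = 502)
Q = -437 (Q = -138 - 299 = -437)
o = -920 (o = -2*460 = -920)
P = -257/436 (P = -1028/1744 = -1028*1/1744 = -257/436 ≈ -0.58945)
c(E) = -1365 (c(E) = -8 + (-437 - 920) = -8 - 1357 = -1365)
F(D) = -257/436
c(-1830) - F(R) = -1365 - 1*(-257/436) = -1365 + 257/436 = -594883/436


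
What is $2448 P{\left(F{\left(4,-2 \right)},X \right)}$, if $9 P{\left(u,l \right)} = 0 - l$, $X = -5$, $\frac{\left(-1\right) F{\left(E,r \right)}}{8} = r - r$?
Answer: $1360$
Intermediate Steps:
$F{\left(E,r \right)} = 0$ ($F{\left(E,r \right)} = - 8 \left(r - r\right) = \left(-8\right) 0 = 0$)
$P{\left(u,l \right)} = - \frac{l}{9}$ ($P{\left(u,l \right)} = \frac{0 - l}{9} = \frac{\left(-1\right) l}{9} = - \frac{l}{9}$)
$2448 P{\left(F{\left(4,-2 \right)},X \right)} = 2448 \left(\left(- \frac{1}{9}\right) \left(-5\right)\right) = 2448 \cdot \frac{5}{9} = 1360$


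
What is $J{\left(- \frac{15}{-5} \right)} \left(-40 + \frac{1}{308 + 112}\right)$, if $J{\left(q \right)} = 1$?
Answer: $- \frac{16799}{420} \approx -39.998$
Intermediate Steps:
$J{\left(- \frac{15}{-5} \right)} \left(-40 + \frac{1}{308 + 112}\right) = 1 \left(-40 + \frac{1}{308 + 112}\right) = 1 \left(-40 + \frac{1}{420}\right) = 1 \left(- \frac{16799}{420}\right) = - \frac{16799}{420}$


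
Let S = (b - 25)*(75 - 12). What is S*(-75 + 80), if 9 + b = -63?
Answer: -30555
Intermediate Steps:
b = -72 (b = -9 - 63 = -72)
S = -6111 (S = (-72 - 25)*(75 - 12) = -97*63 = -6111)
S*(-75 + 80) = -6111*(-75 + 80) = -6111*5 = -30555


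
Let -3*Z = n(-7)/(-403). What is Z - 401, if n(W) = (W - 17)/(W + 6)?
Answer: -161595/403 ≈ -400.98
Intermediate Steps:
n(W) = (-17 + W)/(6 + W)
Z = 8/403 (Z = -(-17 - 7)/(6 - 7)/(3*(-403)) = --24/(-1)*(-1)/(3*403) = -(-1*(-24))*(-1)/(3*403) = -8*(-1)/403 = -⅓*(-24/403) = 8/403 ≈ 0.019851)
Z - 401 = 8/403 - 401 = -161595/403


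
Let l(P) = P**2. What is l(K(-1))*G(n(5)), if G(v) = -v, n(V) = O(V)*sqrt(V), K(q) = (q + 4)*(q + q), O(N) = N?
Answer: -180*sqrt(5) ≈ -402.49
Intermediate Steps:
K(q) = 2*q*(4 + q) (K(q) = (4 + q)*(2*q) = 2*q*(4 + q))
n(V) = V**(3/2) (n(V) = V*sqrt(V) = V**(3/2))
l(K(-1))*G(n(5)) = (2*(-1)*(4 - 1))**2*(-5**(3/2)) = (2*(-1)*3)**2*(-5*sqrt(5)) = (-6)**2*(-5*sqrt(5)) = 36*(-5*sqrt(5)) = -180*sqrt(5)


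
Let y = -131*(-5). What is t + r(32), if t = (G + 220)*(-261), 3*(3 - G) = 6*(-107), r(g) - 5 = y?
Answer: -113397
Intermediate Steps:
y = 655
r(g) = 660 (r(g) = 5 + 655 = 660)
G = 217 (G = 3 - 2*(-107) = 3 - 1/3*(-642) = 3 + 214 = 217)
t = -114057 (t = (217 + 220)*(-261) = 437*(-261) = -114057)
t + r(32) = -114057 + 660 = -113397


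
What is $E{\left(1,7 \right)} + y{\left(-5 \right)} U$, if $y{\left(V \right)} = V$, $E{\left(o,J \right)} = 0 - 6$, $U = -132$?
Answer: $654$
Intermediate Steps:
$E{\left(o,J \right)} = -6$
$E{\left(1,7 \right)} + y{\left(-5 \right)} U = -6 - -660 = -6 + 660 = 654$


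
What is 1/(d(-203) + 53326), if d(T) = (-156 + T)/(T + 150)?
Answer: 53/2826637 ≈ 1.8750e-5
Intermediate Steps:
d(T) = (-156 + T)/(150 + T)
1/(d(-203) + 53326) = 1/((-156 - 203)/(150 - 203) + 53326) = 1/(-359/(-53) + 53326) = 1/(-1/53*(-359) + 53326) = 1/(359/53 + 53326) = 1/(2826637/53) = 53/2826637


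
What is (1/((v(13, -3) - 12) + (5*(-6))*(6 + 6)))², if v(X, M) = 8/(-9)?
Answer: 81/11262736 ≈ 7.1919e-6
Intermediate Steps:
v(X, M) = -8/9 (v(X, M) = 8*(-⅑) = -8/9)
(1/((v(13, -3) - 12) + (5*(-6))*(6 + 6)))² = (1/((-8/9 - 12) + (5*(-6))*(6 + 6)))² = (1/(-116/9 - 30*12))² = (1/(-116/9 - 360))² = (1/(-3356/9))² = (-9/3356)² = 81/11262736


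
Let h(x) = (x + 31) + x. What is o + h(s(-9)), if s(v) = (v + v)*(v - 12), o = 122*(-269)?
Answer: -32031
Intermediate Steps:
o = -32818
s(v) = 2*v*(-12 + v) (s(v) = (2*v)*(-12 + v) = 2*v*(-12 + v))
h(x) = 31 + 2*x (h(x) = (31 + x) + x = 31 + 2*x)
o + h(s(-9)) = -32818 + (31 + 2*(2*(-9)*(-12 - 9))) = -32818 + (31 + 2*(2*(-9)*(-21))) = -32818 + (31 + 2*378) = -32818 + (31 + 756) = -32818 + 787 = -32031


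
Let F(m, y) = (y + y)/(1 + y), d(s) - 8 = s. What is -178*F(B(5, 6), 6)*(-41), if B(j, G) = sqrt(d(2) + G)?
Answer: 87576/7 ≈ 12511.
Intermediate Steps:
d(s) = 8 + s
B(j, G) = sqrt(10 + G) (B(j, G) = sqrt((8 + 2) + G) = sqrt(10 + G))
F(m, y) = 2*y/(1 + y) (F(m, y) = (2*y)/(1 + y) = 2*y/(1 + y))
-178*F(B(5, 6), 6)*(-41) = -356*6/(1 + 6)*(-41) = -356*6/7*(-41) = -178*12/7*(-41) = -2136/7*(-41) = 87576/7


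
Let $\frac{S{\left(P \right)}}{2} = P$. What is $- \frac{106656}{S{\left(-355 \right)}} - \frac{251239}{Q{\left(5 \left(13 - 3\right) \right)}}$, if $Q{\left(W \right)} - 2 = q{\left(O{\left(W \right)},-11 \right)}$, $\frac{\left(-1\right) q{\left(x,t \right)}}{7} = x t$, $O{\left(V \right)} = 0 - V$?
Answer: $\frac{294395989}{1366040} \approx 215.51$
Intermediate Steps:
$S{\left(P \right)} = 2 P$
$O{\left(V \right)} = - V$
$q{\left(x,t \right)} = - 7 t x$ ($q{\left(x,t \right)} = - 7 x t = - 7 t x$)
$Q{\left(W \right)} = 2 - 77 W$ ($Q{\left(W \right)} = 2 - - 77 \left(- W\right) = 2 - 77 W$)
$- \frac{106656}{S{\left(-355 \right)}} - \frac{251239}{Q{\left(5 \left(13 - 3\right) \right)}} = - \frac{106656}{2 \left(-355\right)} - \frac{251239}{2 - 77 \cdot 5 \left(13 - 3\right)} = - \frac{106656}{-710} - \frac{251239}{2 - 77 \cdot 5 \cdot 10} = \left(-106656\right) \left(- \frac{1}{710}\right) - \frac{251239}{2 - 3850} = \frac{53328}{355} - \frac{251239}{2 - 3850} = \frac{53328}{355} - \frac{251239}{-3848} = \frac{53328}{355} - - \frac{251239}{3848} = \frac{53328}{355} + \frac{251239}{3848} = \frac{294395989}{1366040}$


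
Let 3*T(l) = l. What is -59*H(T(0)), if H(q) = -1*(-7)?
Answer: -413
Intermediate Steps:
T(l) = l/3
H(q) = 7
-59*H(T(0)) = -59*7 = -413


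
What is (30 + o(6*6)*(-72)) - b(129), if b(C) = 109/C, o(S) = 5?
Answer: -42679/129 ≈ -330.84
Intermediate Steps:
(30 + o(6*6)*(-72)) - b(129) = (30 + 5*(-72)) - 109/129 = (30 - 360) - 109/129 = -330 - 1*109/129 = -330 - 109/129 = -42679/129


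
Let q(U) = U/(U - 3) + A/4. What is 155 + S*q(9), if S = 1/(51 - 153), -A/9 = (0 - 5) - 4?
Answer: 21051/136 ≈ 154.79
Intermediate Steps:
A = 81 (A = -9*((0 - 5) - 4) = -9*(-5 - 4) = -9*(-9) = 81)
q(U) = 81/4 + U/(-3 + U) (q(U) = U/(U - 3) + 81/4 = U/(-3 + U) + 81*(¼) = U/(-3 + U) + 81/4 = 81/4 + U/(-3 + U))
S = -1/102 (S = 1/(-102) = -1/102 ≈ -0.0098039)
155 + S*q(9) = 155 - (-243 + 85*9)/(408*(-3 + 9)) = 155 - (-243 + 765)/(408*6) = 155 - 522/(408*6) = 155 - 1/102*87/4 = 155 - 29/136 = 21051/136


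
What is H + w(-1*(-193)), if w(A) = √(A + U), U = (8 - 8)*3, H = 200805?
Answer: 200805 + √193 ≈ 2.0082e+5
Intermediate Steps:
U = 0 (U = 0*3 = 0)
w(A) = √A (w(A) = √(A + 0) = √A)
H + w(-1*(-193)) = 200805 + √(-1*(-193)) = 200805 + √193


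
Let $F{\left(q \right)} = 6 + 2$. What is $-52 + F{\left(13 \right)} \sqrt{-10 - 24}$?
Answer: $-52 + 8 i \sqrt{34} \approx -52.0 + 46.648 i$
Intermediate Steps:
$F{\left(q \right)} = 8$
$-52 + F{\left(13 \right)} \sqrt{-10 - 24} = -52 + 8 \sqrt{-10 - 24} = -52 + 8 \sqrt{-34} = -52 + 8 i \sqrt{34}$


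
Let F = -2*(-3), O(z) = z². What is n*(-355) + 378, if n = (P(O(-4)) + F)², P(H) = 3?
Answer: -28377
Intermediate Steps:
F = 6
n = 81 (n = (3 + 6)² = 9² = 81)
n*(-355) + 378 = 81*(-355) + 378 = -28755 + 378 = -28377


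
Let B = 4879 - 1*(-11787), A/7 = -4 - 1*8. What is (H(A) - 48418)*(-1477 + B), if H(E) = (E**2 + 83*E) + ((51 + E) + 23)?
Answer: -734297016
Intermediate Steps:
A = -84 (A = 7*(-4 - 1*8) = 7*(-4 - 8) = 7*(-12) = -84)
B = 16666 (B = 4879 + 11787 = 16666)
H(E) = 74 + E**2 + 84*E (H(E) = (E**2 + 83*E) + (74 + E) = 74 + E**2 + 84*E)
(H(A) - 48418)*(-1477 + B) = ((74 + (-84)**2 + 84*(-84)) - 48418)*(-1477 + 16666) = ((74 + 7056 - 7056) - 48418)*15189 = (74 - 48418)*15189 = -48344*15189 = -734297016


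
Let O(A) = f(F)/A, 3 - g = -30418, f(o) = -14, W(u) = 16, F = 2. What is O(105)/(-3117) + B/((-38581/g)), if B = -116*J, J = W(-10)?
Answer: 2639851712042/1803854655 ≈ 1463.5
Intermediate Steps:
J = 16
g = 30421 (g = 3 - 1*(-30418) = 3 + 30418 = 30421)
O(A) = -14/A
B = -1856 (B = -116*16 = -1856)
O(105)/(-3117) + B/((-38581/g)) = -14/105/(-3117) - 1856/((-38581/30421)) = -14*1/105*(-1/3117) - 1856/((-38581*1/30421)) = -2/15*(-1/3117) - 1856/(-38581/30421) = 2/46755 - 1856*(-30421/38581) = 2/46755 + 56461376/38581 = 2639851712042/1803854655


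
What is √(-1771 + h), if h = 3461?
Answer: 13*√10 ≈ 41.110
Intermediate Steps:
√(-1771 + h) = √(-1771 + 3461) = √1690 = 13*√10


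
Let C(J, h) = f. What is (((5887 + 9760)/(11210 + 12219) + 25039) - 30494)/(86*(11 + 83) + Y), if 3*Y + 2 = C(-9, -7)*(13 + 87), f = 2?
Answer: -63894774/95473175 ≈ -0.66924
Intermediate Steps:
C(J, h) = 2
Y = 66 (Y = -⅔ + (2*(13 + 87))/3 = -⅔ + (2*100)/3 = -⅔ + (⅓)*200 = -⅔ + 200/3 = 66)
(((5887 + 9760)/(11210 + 12219) + 25039) - 30494)/(86*(11 + 83) + Y) = (((5887 + 9760)/(11210 + 12219) + 25039) - 30494)/(86*(11 + 83) + 66) = ((15647/23429 + 25039) - 30494)/(86*94 + 66) = ((15647*(1/23429) + 25039) - 30494)/(8084 + 66) = ((15647/23429 + 25039) - 30494)/8150 = (586654378/23429 - 30494)*(1/8150) = -127789548/23429*1/8150 = -63894774/95473175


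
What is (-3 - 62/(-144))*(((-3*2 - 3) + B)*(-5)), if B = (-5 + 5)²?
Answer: -925/8 ≈ -115.63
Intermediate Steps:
B = 0 (B = 0² = 0)
(-3 - 62/(-144))*(((-3*2 - 3) + B)*(-5)) = (-3 - 62/(-144))*(((-3*2 - 3) + 0)*(-5)) = (-3 - 62*(-1/144))*(((-6 - 3) + 0)*(-5)) = (-3 + 31/72)*((-9 + 0)*(-5)) = -(-185)*(-5)/8 = -185/72*45 = -925/8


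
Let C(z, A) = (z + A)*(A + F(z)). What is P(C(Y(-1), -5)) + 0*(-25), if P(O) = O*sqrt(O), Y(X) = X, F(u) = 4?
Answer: 6*sqrt(6) ≈ 14.697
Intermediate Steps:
C(z, A) = (4 + A)*(A + z) (C(z, A) = (z + A)*(A + 4) = (A + z)*(4 + A) = (4 + A)*(A + z))
P(O) = O**(3/2)
P(C(Y(-1), -5)) + 0*(-25) = ((-5)**2 + 4*(-5) + 4*(-1) - 5*(-1))**(3/2) + 0*(-25) = (25 - 20 - 4 + 5)**(3/2) + 0 = 6**(3/2) + 0 = 6*sqrt(6) + 0 = 6*sqrt(6)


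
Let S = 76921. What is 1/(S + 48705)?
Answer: 1/125626 ≈ 7.9601e-6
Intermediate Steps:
1/(S + 48705) = 1/(76921 + 48705) = 1/125626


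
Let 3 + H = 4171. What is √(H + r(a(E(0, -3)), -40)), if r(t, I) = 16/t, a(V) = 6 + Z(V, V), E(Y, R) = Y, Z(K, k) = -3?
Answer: 2*√9390/3 ≈ 64.601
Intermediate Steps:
a(V) = 3 (a(V) = 6 - 3 = 3)
H = 4168 (H = -3 + 4171 = 4168)
√(H + r(a(E(0, -3)), -40)) = √(4168 + 16/3) = √(12520/3) = 2*√9390/3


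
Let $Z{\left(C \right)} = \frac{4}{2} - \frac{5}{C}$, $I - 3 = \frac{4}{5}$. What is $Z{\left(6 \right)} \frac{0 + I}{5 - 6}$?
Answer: $- \frac{133}{30} \approx -4.4333$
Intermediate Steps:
$I = \frac{19}{5}$ ($I = 3 + \frac{4}{5} = \frac{19}{5} \approx 3.8$)
$Z{\left(C \right)} = 2 - \frac{5}{C}$ ($Z{\left(C \right)} = 4 \cdot \frac{1}{2} - \frac{5}{C} = 2 - \frac{5}{C}$)
$Z{\left(6 \right)} \frac{0 + I}{5 - 6} = \left(2 - \frac{5}{6}\right) \frac{0 + \frac{19}{5}}{5 - 6} = \left(2 - \frac{5}{6}\right) \frac{19}{5 \left(5 - 6\right)} = \left(2 - \frac{5}{6}\right) \frac{19}{5 \left(-1\right)} = \frac{7 \cdot \frac{19}{5} \left(-1\right)}{6} = \frac{7}{6} \left(- \frac{19}{5}\right) = - \frac{133}{30}$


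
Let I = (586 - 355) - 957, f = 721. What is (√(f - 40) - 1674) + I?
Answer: -2400 + √681 ≈ -2373.9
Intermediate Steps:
I = -726 (I = 231 - 957 = -726)
(√(f - 40) - 1674) + I = (√(721 - 40) - 1674) - 726 = (√681 - 1674) - 726 = (-1674 + √681) - 726 = -2400 + √681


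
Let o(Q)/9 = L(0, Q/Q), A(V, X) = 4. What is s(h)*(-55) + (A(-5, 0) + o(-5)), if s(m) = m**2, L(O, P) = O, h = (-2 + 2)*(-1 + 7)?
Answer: 4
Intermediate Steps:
h = 0 (h = 0*6 = 0)
o(Q) = 0 (o(Q) = 9*0 = 0)
s(h)*(-55) + (A(-5, 0) + o(-5)) = 0**2*(-55) + (4 + 0) = 0*(-55) + 4 = 0 + 4 = 4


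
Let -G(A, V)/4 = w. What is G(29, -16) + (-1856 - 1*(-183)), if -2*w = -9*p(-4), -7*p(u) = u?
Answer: -11783/7 ≈ -1683.3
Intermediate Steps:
p(u) = -u/7
w = 18/7 (w = -(-9)*(-1/7*(-4))/2 = -(-9)*4/(2*7) = -1/2*(-36/7) = 18/7 ≈ 2.5714)
G(A, V) = -72/7 (G(A, V) = -4*18/7 = -72/7)
G(29, -16) + (-1856 - 1*(-183)) = -72/7 + (-1856 - 1*(-183)) = -72/7 + (-1856 + 183) = -72/7 - 1673 = -11783/7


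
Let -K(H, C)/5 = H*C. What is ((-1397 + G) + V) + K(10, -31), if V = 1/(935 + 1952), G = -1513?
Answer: -3926319/2887 ≈ -1360.0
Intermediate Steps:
V = 1/2887 ≈ 0.00034638
K(H, C) = -5*C*H (K(H, C) = -5*H*C = -5*C*H)
((-1397 + G) + V) + K(10, -31) = ((-1397 - 1513) + 1/2887) - 5*(-31)*10 = (-2910 + 1/2887) + 1550 = -8401169/2887 + 1550 = -3926319/2887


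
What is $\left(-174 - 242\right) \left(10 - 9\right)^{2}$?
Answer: $-416$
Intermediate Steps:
$\left(-174 - 242\right) \left(10 - 9\right)^{2} = - 416 \cdot 1^{2} = \left(-416\right) 1 = -416$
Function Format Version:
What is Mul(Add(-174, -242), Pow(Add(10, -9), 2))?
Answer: -416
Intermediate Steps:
Mul(Add(-174, -242), Pow(Add(10, -9), 2)) = Mul(-416, Pow(1, 2)) = Mul(-416, 1) = -416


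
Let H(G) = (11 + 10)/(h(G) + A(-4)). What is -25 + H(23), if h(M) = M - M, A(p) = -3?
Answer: -32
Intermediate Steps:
h(M) = 0
H(G) = -7 (H(G) = (11 + 10)/(0 - 3) = 21/(-3) = 21*(-1/3) = -7)
-25 + H(23) = -25 - 7 = -32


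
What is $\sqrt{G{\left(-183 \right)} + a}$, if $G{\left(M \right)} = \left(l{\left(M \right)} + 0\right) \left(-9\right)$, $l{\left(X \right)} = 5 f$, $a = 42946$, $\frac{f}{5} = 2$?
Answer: $16 \sqrt{166} \approx 206.15$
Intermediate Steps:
$f = 10$ ($f = 5 \cdot 2 = 10$)
$l{\left(X \right)} = 50$ ($l{\left(X \right)} = 5 \cdot 10 = 50$)
$G{\left(M \right)} = -450$ ($G{\left(M \right)} = \left(50 + 0\right) \left(-9\right) = 50 \left(-9\right) = -450$)
$\sqrt{G{\left(-183 \right)} + a} = \sqrt{-450 + 42946} = \sqrt{42496} = 16 \sqrt{166}$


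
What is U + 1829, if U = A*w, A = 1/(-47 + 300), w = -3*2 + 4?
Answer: 462735/253 ≈ 1829.0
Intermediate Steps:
w = -2 (w = -6 + 4 = -2)
A = 1/253 ≈ 0.0039526
U = -2/253 (U = (1/253)*(-2) = -2/253 ≈ -0.0079051)
U + 1829 = -2/253 + 1829 = 462735/253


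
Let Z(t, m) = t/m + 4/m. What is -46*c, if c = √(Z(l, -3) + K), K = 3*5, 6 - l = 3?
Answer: -46*√114/3 ≈ -163.72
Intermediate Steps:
l = 3 (l = 6 - 1*3 = 6 - 3 = 3)
K = 15
Z(t, m) = 4/m + t/m
c = √114/3 (c = √((4 + 3)/(-3) + 15) = √(-⅓*7 + 15) = √(-7/3 + 15) = √(38/3) = √114/3 ≈ 3.5590)
-46*c = -46*√114/3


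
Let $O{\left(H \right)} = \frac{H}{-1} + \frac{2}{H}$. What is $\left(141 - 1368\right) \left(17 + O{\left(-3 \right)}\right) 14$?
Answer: $-332108$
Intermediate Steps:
$O{\left(H \right)} = - H + \frac{2}{H}$ ($O{\left(H \right)} = H \left(-1\right) + \frac{2}{H} = - H + \frac{2}{H}$)
$\left(141 - 1368\right) \left(17 + O{\left(-3 \right)}\right) 14 = \left(141 - 1368\right) \left(17 + \left(\left(-1\right) \left(-3\right) + \frac{2}{-3}\right)\right) 14 = - 1227 \left(17 + \left(3 + 2 \left(- \frac{1}{3}\right)\right)\right) 14 = - 1227 \left(17 + \left(3 - \frac{2}{3}\right)\right) 14 = - 1227 \left(17 + \frac{7}{3}\right) 14 = - 1227 \cdot \frac{58}{3} \cdot 14 = \left(-1227\right) \frac{812}{3} = -332108$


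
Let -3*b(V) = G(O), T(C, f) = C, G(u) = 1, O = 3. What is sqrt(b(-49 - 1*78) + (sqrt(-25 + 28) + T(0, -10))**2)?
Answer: 2*sqrt(6)/3 ≈ 1.6330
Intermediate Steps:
b(V) = -1/3 (b(V) = -1/3*1 = -1/3)
sqrt(b(-49 - 1*78) + (sqrt(-25 + 28) + T(0, -10))**2) = sqrt(-1/3 + (sqrt(-25 + 28) + 0)**2) = sqrt(-1/3 + (sqrt(3) + 0)**2) = sqrt(-1/3 + (sqrt(3))**2) = sqrt(-1/3 + 3) = sqrt(8/3) = 2*sqrt(6)/3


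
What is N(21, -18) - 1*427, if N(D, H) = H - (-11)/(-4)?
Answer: -1791/4 ≈ -447.75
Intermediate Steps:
N(D, H) = -11/4 + H (N(D, H) = H - (-11)*(-1)/4 = H - 1*11/4 = H - 11/4 = -11/4 + H)
N(21, -18) - 1*427 = (-11/4 - 18) - 1*427 = -83/4 - 427 = -1791/4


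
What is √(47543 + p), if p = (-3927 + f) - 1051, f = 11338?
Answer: √53903 ≈ 232.17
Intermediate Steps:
p = 6360 (p = (-3927 + 11338) - 1051 = 7411 - 1051 = 6360)
√(47543 + p) = √(47543 + 6360) = √53903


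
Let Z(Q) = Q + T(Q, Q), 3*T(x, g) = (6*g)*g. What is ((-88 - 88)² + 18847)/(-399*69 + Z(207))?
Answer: 49823/58374 ≈ 0.85351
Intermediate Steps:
T(x, g) = 2*g² (T(x, g) = ((6*g)*g)/3 = (6*g²)/3 = 2*g²)
Z(Q) = Q + 2*Q²
((-88 - 88)² + 18847)/(-399*69 + Z(207)) = ((-88 - 88)² + 18847)/(-399*69 + 207*(1 + 2*207)) = ((-176)² + 18847)/(-27531 + 207*(1 + 414)) = (30976 + 18847)/(-27531 + 207*415) = 49823/(-27531 + 85905) = 49823/58374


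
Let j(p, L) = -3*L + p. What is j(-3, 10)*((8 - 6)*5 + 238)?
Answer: -8184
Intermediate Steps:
j(p, L) = p - 3*L
j(-3, 10)*((8 - 6)*5 + 238) = (-3 - 3*10)*((8 - 6)*5 + 238) = (-3 - 30)*(2*5 + 238) = -33*(10 + 238) = -33*248 = -8184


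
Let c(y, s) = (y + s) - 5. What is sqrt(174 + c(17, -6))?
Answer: 6*sqrt(5) ≈ 13.416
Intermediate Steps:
c(y, s) = -5 + s + y (c(y, s) = (s + y) - 5 = -5 + s + y)
sqrt(174 + c(17, -6)) = sqrt(174 + (-5 - 6 + 17)) = sqrt(174 + 6) = sqrt(180) = 6*sqrt(5)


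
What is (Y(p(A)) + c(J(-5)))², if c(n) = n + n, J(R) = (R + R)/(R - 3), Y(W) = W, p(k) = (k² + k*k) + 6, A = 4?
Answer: 6561/4 ≈ 1640.3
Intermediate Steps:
p(k) = 6 + 2*k² (p(k) = (k² + k²) + 6 = 2*k² + 6 = 6 + 2*k²)
J(R) = 2*R/(-3 + R) (J(R) = (2*R)/(-3 + R) = 2*R/(-3 + R))
c(n) = 2*n
(Y(p(A)) + c(J(-5)))² = ((6 + 2*4²) + 2*(2*(-5)/(-3 - 5)))² = ((6 + 2*16) + 2*(2*(-5)/(-8)))² = ((6 + 32) + 2*(2*(-5)*(-⅛)))² = (38 + 2*(5/4))² = (38 + 5/2)² = (81/2)² = 6561/4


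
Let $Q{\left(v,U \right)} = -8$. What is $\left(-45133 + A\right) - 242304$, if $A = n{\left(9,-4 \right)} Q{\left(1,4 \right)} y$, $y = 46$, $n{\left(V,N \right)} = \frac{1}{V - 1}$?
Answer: $-287483$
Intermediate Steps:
$n{\left(V,N \right)} = \frac{1}{-1 + V}$
$A = -46$ ($A = \frac{1}{-1 + 9} \left(-8\right) 46 = \frac{1}{8} \left(-8\right) 46 = \left(-1\right) 46 = -46$)
$\left(-45133 + A\right) - 242304 = \left(-45133 - 46\right) - 242304 = -45179 - 242304 = -287483$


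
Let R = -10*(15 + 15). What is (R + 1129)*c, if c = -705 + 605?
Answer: -82900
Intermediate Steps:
R = -300 (R = -10*30 = -300)
c = -100
(R + 1129)*c = (-300 + 1129)*(-100) = 829*(-100) = -82900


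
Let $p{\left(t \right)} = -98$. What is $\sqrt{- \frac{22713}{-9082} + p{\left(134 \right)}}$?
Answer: $\frac{i \sqrt{7877027486}}{9082} \approx 9.7724 i$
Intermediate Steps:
$\sqrt{- \frac{22713}{-9082} + p{\left(134 \right)}} = \sqrt{- \frac{22713}{-9082} - 98} = \sqrt{\left(-22713\right) \left(- \frac{1}{9082}\right) - 98} = \sqrt{\frac{22713}{9082} - 98} = \sqrt{- \frac{867323}{9082}} = \frac{i \sqrt{7877027486}}{9082}$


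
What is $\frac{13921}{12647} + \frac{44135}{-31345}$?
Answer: $- \frac{24364320}{79284043} \approx -0.3073$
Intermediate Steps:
$\frac{13921}{12647} + \frac{44135}{-31345} = 13921 \cdot \frac{1}{12647} + 44135 \left(- \frac{1}{31345}\right) = \frac{13921}{12647} - \frac{8827}{6269} = - \frac{24364320}{79284043}$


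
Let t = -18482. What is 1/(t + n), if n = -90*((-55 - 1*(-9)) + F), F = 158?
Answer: -1/28562 ≈ -3.5012e-5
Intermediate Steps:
n = -10080 (n = -90*((-55 - 1*(-9)) + 158) = -90*((-55 + 9) + 158) = -90*(-46 + 158) = -90*112 = -10080)
1/(t + n) = 1/(-18482 - 10080) = 1/(-28562) = -1/28562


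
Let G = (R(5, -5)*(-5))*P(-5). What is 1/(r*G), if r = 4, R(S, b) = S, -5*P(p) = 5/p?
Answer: -1/20 ≈ -0.050000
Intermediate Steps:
P(p) = -1/p
G = -5 (G = (5*(-5))*(-1/(-5)) = -(-25)*(-1)/5 = -25*1/5 = -5)
1/(r*G) = 1/(4*(-5)) = 1/(-20) = -1/20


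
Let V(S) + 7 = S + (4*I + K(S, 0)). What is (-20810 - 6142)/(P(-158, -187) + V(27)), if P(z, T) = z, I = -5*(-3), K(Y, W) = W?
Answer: 4492/13 ≈ 345.54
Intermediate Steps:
I = 15
V(S) = 53 + S (V(S) = -7 + (S + (4*15 + 0)) = -7 + (S + (60 + 0)) = -7 + (S + 60) = -7 + (60 + S) = 53 + S)
(-20810 - 6142)/(P(-158, -187) + V(27)) = (-20810 - 6142)/(-158 + (53 + 27)) = -26952/(-158 + 80) = -26952/(-78) = -26952*(-1/78) = 4492/13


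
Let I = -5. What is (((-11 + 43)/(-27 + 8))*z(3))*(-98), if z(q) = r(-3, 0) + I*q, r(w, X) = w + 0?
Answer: -56448/19 ≈ -2970.9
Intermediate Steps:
r(w, X) = w
z(q) = -3 - 5*q
(((-11 + 43)/(-27 + 8))*z(3))*(-98) = (((-11 + 43)/(-27 + 8))*(-3 - 5*3))*(-98) = ((32/(-19))*(-3 - 15))*(-98) = ((32*(-1/19))*(-18))*(-98) = -32/19*(-18)*(-98) = (576/19)*(-98) = -56448/19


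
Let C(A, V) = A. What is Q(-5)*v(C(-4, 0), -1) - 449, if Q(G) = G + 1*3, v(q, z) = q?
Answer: -441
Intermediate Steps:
Q(G) = 3 + G (Q(G) = G + 3 = 3 + G)
Q(-5)*v(C(-4, 0), -1) - 449 = (3 - 5)*(-4) - 449 = -2*(-4) - 449 = 8 - 449 = -441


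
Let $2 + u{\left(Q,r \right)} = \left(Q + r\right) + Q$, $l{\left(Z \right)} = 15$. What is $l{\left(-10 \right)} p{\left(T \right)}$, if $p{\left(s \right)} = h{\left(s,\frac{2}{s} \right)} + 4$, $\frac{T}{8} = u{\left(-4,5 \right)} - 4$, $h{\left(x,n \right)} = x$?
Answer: $-1020$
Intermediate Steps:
$u{\left(Q,r \right)} = -2 + r + 2 Q$ ($u{\left(Q,r \right)} = -2 + \left(\left(Q + r\right) + Q\right) = -2 + \left(r + 2 Q\right) = -2 + r + 2 Q$)
$T = -72$ ($T = 8 \left(\left(-2 + 5 + 2 \left(-4\right)\right) - 4\right) = 8 \left(\left(-2 + 5 - 8\right) - 4\right) = 8 \left(-5 - 4\right) = 8 \left(-9\right) = -72$)
$p{\left(s \right)} = 4 + s$ ($p{\left(s \right)} = s + 4 = 4 + s$)
$l{\left(-10 \right)} p{\left(T \right)} = 15 \left(4 - 72\right) = 15 \left(-68\right) = -1020$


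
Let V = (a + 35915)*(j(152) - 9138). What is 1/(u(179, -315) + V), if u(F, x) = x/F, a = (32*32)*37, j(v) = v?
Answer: -179/118711682997 ≈ -1.5079e-9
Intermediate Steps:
a = 37888 (a = 1024*37 = 37888)
V = -663193758 (V = (37888 + 35915)*(152 - 9138) = 73803*(-8986) = -663193758)
1/(u(179, -315) + V) = 1/(-315/179 - 663193758) = 1/(-118711682997/179) = -179/118711682997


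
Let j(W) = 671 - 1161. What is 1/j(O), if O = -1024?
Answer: -1/490 ≈ -0.0020408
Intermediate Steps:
j(W) = -490
1/j(O) = 1/(-490) = -1/490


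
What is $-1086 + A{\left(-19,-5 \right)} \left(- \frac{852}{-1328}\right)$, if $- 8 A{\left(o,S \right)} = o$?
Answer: $- \frac{2880369}{2656} \approx -1084.5$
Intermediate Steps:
$A{\left(o,S \right)} = - \frac{o}{8}$
$-1086 + A{\left(-19,-5 \right)} \left(- \frac{852}{-1328}\right) = -1086 + \left(- \frac{1}{8}\right) \left(-19\right) \left(- \frac{852}{-1328}\right) = -1086 + \frac{19 \left(\left(-852\right) \left(- \frac{1}{1328}\right)\right)}{8} = -1086 + \frac{19}{8} \cdot \frac{213}{332} = -1086 + \frac{4047}{2656} = - \frac{2880369}{2656}$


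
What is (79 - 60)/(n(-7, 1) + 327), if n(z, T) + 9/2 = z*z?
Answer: 38/743 ≈ 0.051144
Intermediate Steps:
n(z, T) = -9/2 + z² (n(z, T) = -9/2 + z*z = -9/2 + z²)
(79 - 60)/(n(-7, 1) + 327) = (79 - 60)/((-9/2 + (-7)²) + 327) = 19/((-9/2 + 49) + 327) = 19/(89/2 + 327) = 19/(743/2) = 19*(2/743) = 38/743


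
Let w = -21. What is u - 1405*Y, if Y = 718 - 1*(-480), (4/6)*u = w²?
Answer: -3365057/2 ≈ -1.6825e+6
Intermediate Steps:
u = 1323/2 (u = (3/2)*(-21)² = (3/2)*441 = 1323/2 ≈ 661.50)
Y = 1198 (Y = 718 + 480 = 1198)
u - 1405*Y = 1323/2 - 1405*1198 = 1323/2 - 1683190 = -3365057/2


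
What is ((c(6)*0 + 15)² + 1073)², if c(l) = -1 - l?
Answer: 1684804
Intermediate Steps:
((c(6)*0 + 15)² + 1073)² = (((-1 - 1*6)*0 + 15)² + 1073)² = (((-1 - 6)*0 + 15)² + 1073)² = ((-7*0 + 15)² + 1073)² = ((0 + 15)² + 1073)² = (15² + 1073)² = (225 + 1073)² = 1298² = 1684804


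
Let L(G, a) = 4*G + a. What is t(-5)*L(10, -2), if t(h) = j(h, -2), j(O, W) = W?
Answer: -76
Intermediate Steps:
t(h) = -2
L(G, a) = a + 4*G
t(-5)*L(10, -2) = -2*(-2 + 4*10) = -2*(-2 + 40) = -2*38 = -76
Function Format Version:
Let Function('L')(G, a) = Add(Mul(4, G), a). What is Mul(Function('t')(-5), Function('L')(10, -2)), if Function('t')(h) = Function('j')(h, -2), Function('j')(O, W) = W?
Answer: -76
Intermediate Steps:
Function('t')(h) = -2
Function('L')(G, a) = Add(a, Mul(4, G))
Mul(Function('t')(-5), Function('L')(10, -2)) = Mul(-2, Add(-2, Mul(4, 10))) = Mul(-2, Add(-2, 40)) = Mul(-2, 38) = -76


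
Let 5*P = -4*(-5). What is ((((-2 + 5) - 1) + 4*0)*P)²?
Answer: 64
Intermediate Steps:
P = 4 (P = (-4*(-5))/5 = (⅕)*20 = 4)
((((-2 + 5) - 1) + 4*0)*P)² = ((((-2 + 5) - 1) + 4*0)*4)² = (((3 - 1) + 0)*4)² = ((2 + 0)*4)² = (2*4)² = 8² = 64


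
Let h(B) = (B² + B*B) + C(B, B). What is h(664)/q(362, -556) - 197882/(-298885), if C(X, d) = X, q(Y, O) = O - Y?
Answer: -43928534314/45729405 ≈ -960.62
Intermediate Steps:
h(B) = B + 2*B² (h(B) = (B² + B*B) + B = (B² + B²) + B = 2*B² + B = B + 2*B²)
h(664)/q(362, -556) - 197882/(-298885) = (664*(1 + 2*664))/(-556 - 1*362) - 197882/(-298885) = (664*(1 + 1328))/(-556 - 362) - 197882*(-1/298885) = (664*1329)/(-918) + 197882/298885 = 882456*(-1/918) + 197882/298885 = -147076/153 + 197882/298885 = -43928534314/45729405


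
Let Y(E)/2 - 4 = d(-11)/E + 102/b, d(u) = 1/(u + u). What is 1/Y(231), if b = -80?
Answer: 50820/276949 ≈ 0.18350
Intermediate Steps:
d(u) = 1/(2*u)
Y(E) = 109/20 - 1/(11*E) (Y(E) = 8 + 2*(((1/2)/(-11))/E + 102/(-80)) = 8 + 2*(((1/2)*(-1/11))/E + 102*(-1/80)) = 8 + 2*(-1/(22*E) - 51/40) = 8 + 2*(-51/40 - 1/(22*E)) = 8 + (-51/20 - 1/(11*E)) = 109/20 - 1/(11*E))
1/Y(231) = 1/((1/220)*(-20 + 1199*231)/231) = 1/((1/220)*(1/231)*(-20 + 276969)) = 1/((1/220)*(1/231)*276949) = 1/(276949/50820) = 50820/276949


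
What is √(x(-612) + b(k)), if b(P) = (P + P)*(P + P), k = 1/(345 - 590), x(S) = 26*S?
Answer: 2*I*√238779449/245 ≈ 126.14*I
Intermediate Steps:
k = -1/245 (k = 1/(-245) = -1/245 ≈ -0.0040816)
b(P) = 4*P² (b(P) = (2*P)*(2*P) = 4*P²)
√(x(-612) + b(k)) = √(26*(-612) + 4*(-1/245)²) = √(-15912 + 4*(1/60025)) = √(-15912 + 4/60025) = √(-955117796/60025) = 2*I*√238779449/245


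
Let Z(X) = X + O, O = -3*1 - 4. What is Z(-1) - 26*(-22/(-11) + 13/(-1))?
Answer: 278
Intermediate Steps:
O = -7 (O = -3 - 4 = -7)
Z(X) = -7 + X (Z(X) = X - 7 = -7 + X)
Z(-1) - 26*(-22/(-11) + 13/(-1)) = (-7 - 1) - 26*(-22/(-11) + 13/(-1)) = -8 - 26*(-22*(-1/11) + 13*(-1)) = -8 - 26*(2 - 13) = -8 - 26*(-11) = -8 + 286 = 278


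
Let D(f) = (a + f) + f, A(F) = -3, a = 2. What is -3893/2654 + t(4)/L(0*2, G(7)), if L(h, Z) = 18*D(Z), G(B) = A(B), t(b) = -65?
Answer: -53893/95544 ≈ -0.56406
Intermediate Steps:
G(B) = -3
D(f) = 2 + 2*f (D(f) = (2 + f) + f = 2 + 2*f)
L(h, Z) = 36 + 36*Z (L(h, Z) = 18*(2 + 2*Z) = 36 + 36*Z)
-3893/2654 + t(4)/L(0*2, G(7)) = -3893/2654 - 65/(36 + 36*(-3)) = -3893*1/2654 - 65/(36 - 108) = -3893/2654 - 65/(-72) = -3893/2654 - 65*(-1/72) = -3893/2654 + 65/72 = -53893/95544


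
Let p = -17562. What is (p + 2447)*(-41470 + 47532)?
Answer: -91627130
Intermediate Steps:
(p + 2447)*(-41470 + 47532) = (-17562 + 2447)*(-41470 + 47532) = -15115*6062 = -91627130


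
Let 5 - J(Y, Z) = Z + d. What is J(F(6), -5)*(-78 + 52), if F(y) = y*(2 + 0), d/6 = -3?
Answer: -728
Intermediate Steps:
d = -18 (d = 6*(-3) = -18)
F(y) = 2*y (F(y) = y*2 = 2*y)
J(Y, Z) = 23 - Z (J(Y, Z) = 5 - (Z - 18) = 5 - (-18 + Z) = 5 + (18 - Z) = 23 - Z)
J(F(6), -5)*(-78 + 52) = (23 - 1*(-5))*(-78 + 52) = (23 + 5)*(-26) = 28*(-26) = -728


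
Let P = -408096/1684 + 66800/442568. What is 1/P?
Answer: -23290141/5640554354 ≈ -0.0041291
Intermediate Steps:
P = -5640554354/23290141 (P = -408096*1/1684 + 66800*(1/442568) = -102024/421 + 8350/55321 = -5640554354/23290141 ≈ -242.19)
1/P = 1/(-5640554354/23290141) = -23290141/5640554354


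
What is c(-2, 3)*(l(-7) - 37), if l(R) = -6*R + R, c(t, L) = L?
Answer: -6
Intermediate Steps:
l(R) = -5*R
c(-2, 3)*(l(-7) - 37) = 3*(-5*(-7) - 37) = 3*(35 - 37) = 3*(-2) = -6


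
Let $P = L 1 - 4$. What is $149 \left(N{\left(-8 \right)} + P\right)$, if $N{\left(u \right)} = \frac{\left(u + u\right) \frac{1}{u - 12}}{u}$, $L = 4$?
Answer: $- \frac{149}{10} \approx -14.9$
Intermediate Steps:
$N{\left(u \right)} = \frac{2}{-12 + u}$ ($N{\left(u \right)} = \frac{2 u \frac{1}{-12 + u}}{u} = \frac{2}{-12 + u}$)
$P = 0$ ($P = 4 \cdot 1 - 4 = 4 - 4 = 0$)
$149 \left(N{\left(-8 \right)} + P\right) = 149 \left(\frac{2}{-12 - 8} + 0\right) = 149 \left(\frac{2}{-20} + 0\right) = 149 \left(2 \left(- \frac{1}{20}\right) + 0\right) = 149 \left(- \frac{1}{10} + 0\right) = 149 \left(- \frac{1}{10}\right) = - \frac{149}{10}$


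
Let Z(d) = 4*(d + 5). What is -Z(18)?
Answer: -92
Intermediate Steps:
Z(d) = 20 + 4*d (Z(d) = 4*(5 + d) = 20 + 4*d)
-Z(18) = -(20 + 4*18) = -(20 + 72) = -1*92 = -92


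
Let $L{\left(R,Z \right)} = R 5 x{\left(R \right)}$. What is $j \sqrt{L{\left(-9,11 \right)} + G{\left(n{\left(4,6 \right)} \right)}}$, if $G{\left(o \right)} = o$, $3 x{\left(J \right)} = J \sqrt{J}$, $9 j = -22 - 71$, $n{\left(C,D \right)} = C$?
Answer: $- \frac{31 \sqrt{4 + 405 i}}{3} \approx -147.77 - 146.32 i$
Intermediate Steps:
$j = - \frac{31}{3}$ ($j = \frac{-22 - 71}{9} = \frac{1}{9} \left(-93\right) = - \frac{31}{3} \approx -10.333$)
$x{\left(J \right)} = \frac{J^{\frac{3}{2}}}{3}$ ($x{\left(J \right)} = \frac{J \sqrt{J}}{3} = \frac{J^{\frac{3}{2}}}{3}$)
$L{\left(R,Z \right)} = \frac{5 R^{\frac{5}{2}}}{3}$ ($L{\left(R,Z \right)} = R 5 \frac{R^{\frac{3}{2}}}{3} = 5 R \frac{R^{\frac{3}{2}}}{3} = \frac{5 R^{\frac{5}{2}}}{3}$)
$j \sqrt{L{\left(-9,11 \right)} + G{\left(n{\left(4,6 \right)} \right)}} = - \frac{31 \sqrt{\frac{5 \left(-9\right)^{\frac{5}{2}}}{3} + 4}}{3} = - \frac{31 \sqrt{\frac{5 \cdot 243 i}{3} + 4}}{3} = - \frac{31 \sqrt{405 i + 4}}{3} = - \frac{31 \sqrt{4 + 405 i}}{3}$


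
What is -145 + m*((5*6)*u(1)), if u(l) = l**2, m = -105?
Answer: -3295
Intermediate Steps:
-145 + m*((5*6)*u(1)) = -145 - 105*5*6*1**2 = -145 - 3150 = -3295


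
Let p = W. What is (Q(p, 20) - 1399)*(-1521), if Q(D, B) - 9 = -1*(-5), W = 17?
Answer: 2106585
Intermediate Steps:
p = 17
Q(D, B) = 14 (Q(D, B) = 9 - 1*(-5) = 9 + 5 = 14)
(Q(p, 20) - 1399)*(-1521) = (14 - 1399)*(-1521) = -1385*(-1521) = 2106585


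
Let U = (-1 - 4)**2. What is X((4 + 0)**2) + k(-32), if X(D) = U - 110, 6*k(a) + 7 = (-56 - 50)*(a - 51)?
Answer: 8281/6 ≈ 1380.2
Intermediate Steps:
U = 25 (U = (-5)**2 = 25)
k(a) = 5399/6 - 53*a/3 (k(a) = -7/6 + ((-56 - 50)*(a - 51))/6 = -7/6 + (-106*(-51 + a))/6 = -7/6 + (5406 - 106*a)/6 = -7/6 + (901 - 53*a/3) = 5399/6 - 53*a/3)
X(D) = -85 (X(D) = 25 - 110 = -85)
X((4 + 0)**2) + k(-32) = -85 + (5399/6 - 53/3*(-32)) = -85 + (5399/6 + 1696/3) = -85 + 8791/6 = 8281/6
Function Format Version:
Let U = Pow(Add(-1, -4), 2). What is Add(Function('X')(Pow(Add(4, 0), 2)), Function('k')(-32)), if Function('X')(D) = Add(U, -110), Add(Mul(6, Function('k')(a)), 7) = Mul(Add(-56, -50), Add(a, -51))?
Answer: Rational(8281, 6) ≈ 1380.2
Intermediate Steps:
U = 25 (U = Pow(-5, 2) = 25)
Function('k')(a) = Add(Rational(5399, 6), Mul(Rational(-53, 3), a)) (Function('k')(a) = Add(Rational(-7, 6), Mul(Rational(1, 6), Mul(Add(-56, -50), Add(a, -51)))) = Add(Rational(-7, 6), Mul(Rational(1, 6), Mul(-106, Add(-51, a)))) = Add(Rational(-7, 6), Mul(Rational(1, 6), Add(5406, Mul(-106, a)))) = Add(Rational(-7, 6), Add(901, Mul(Rational(-53, 3), a))) = Add(Rational(5399, 6), Mul(Rational(-53, 3), a)))
Function('X')(D) = -85 (Function('X')(D) = Add(25, -110) = -85)
Add(Function('X')(Pow(Add(4, 0), 2)), Function('k')(-32)) = Add(-85, Add(Rational(5399, 6), Mul(Rational(-53, 3), -32))) = Add(-85, Add(Rational(5399, 6), Rational(1696, 3))) = Add(-85, Rational(8791, 6)) = Rational(8281, 6)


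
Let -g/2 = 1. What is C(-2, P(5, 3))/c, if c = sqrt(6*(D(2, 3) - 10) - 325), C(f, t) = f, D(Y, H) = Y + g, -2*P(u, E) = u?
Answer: 2*I*sqrt(385)/385 ≈ 0.10193*I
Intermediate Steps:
g = -2 (g = -2*1 = -2)
P(u, E) = -u/2
D(Y, H) = -2 + Y (D(Y, H) = Y - 2 = -2 + Y)
c = I*sqrt(385) (c = sqrt(6*((-2 + 2) - 10) - 325) = sqrt(6*(0 - 10) - 325) = sqrt(6*(-10) - 325) = sqrt(-60 - 325) = sqrt(-385) = I*sqrt(385) ≈ 19.621*I)
C(-2, P(5, 3))/c = -2*(-I*sqrt(385)/385) = -(-2)*I*sqrt(385)/385 = 2*I*sqrt(385)/385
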